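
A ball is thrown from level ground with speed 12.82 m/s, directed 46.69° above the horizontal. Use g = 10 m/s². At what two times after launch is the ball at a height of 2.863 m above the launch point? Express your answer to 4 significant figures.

0.3873 s and 1.478 s

v_y0 = 12.82 sin 46.69° = 9.3285 m/s.
Set y = v_y0 t − ½ g t² = 2.863: 5.000 t² − 9.3285 t + 2.863 = 0.
t = [9.3285 ± √(87.021 − 57.260)] / 10 = (9.3285 ± 5.4554) / 10, giving t = 0.3873 s or t = 1.478 s.
So the ball is at 2.863 m at t = 0.3873 s (rising) and t = 1.478 s (falling).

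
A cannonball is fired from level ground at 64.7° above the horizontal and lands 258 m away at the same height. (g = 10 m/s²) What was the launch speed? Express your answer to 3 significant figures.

On level ground, R = v₀² sin(2θ) / g, so v₀ = √(R g / sin 2θ).
sin(2 × 64.7°) = 0.7727.
v₀ = √(258 × 10 / 0.7727) = √3339 = 57.8 m/s.

57.8 m/s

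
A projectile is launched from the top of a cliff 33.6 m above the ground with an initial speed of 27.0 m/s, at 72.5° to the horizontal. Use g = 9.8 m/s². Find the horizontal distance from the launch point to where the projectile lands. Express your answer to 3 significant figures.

51.5 m

Components: v_x = 27.0 cos 72.5° = 8.119 m/s, v_y = 27.0 sin 72.5° = 25.75 m/s.
Vertical: 0 = 33.6 + 25.75 t − ½(9.8) t² ⇒ 4.900 t² − 25.75 t − 33.6 = 0.
t = [25.75 + √(663.1 + 658.6)] / 9.800 = 6.337 s.
Horizontal: R = v_x · t = 8.119 × 6.337 = 51.5 m.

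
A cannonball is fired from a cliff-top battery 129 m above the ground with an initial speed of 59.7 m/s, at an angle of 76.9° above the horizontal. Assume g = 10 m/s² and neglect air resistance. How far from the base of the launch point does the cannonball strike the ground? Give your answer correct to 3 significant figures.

Components: v_x = 59.7 cos 76.9° = 13.53 m/s, v_y = 59.7 sin 76.9° = 58.15 m/s.
Vertical: 0 = 129 + 58.15 t − ½(10) t² ⇒ 5.000 t² − 58.15 t − 129 = 0.
t = [58.15 + √(3381 + 2580)] / 10.00 = 13.54 s.
Horizontal: R = v_x · t = 13.53 × 13.54 = 183 m.

183 m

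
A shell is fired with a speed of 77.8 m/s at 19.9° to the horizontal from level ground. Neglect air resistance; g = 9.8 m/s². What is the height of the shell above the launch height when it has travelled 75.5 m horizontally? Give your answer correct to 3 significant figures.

v_x = 77.8 cos 19.9° = 73.15 m/s, v_y0 = 77.8 sin 19.9° = 26.48 m/s.
Time to reach x = 75.5 m: t = x / v_x = 75.5 / 73.15 = 1.032 s.
y = v_y0 t − ½ g t² = 26.48×1.032 − 4.900×1.032² = 22.1 m.

22.1 m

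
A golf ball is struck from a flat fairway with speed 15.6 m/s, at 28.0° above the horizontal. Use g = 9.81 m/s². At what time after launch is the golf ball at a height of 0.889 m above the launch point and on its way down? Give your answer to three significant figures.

1.36 s

v_y0 = 15.6 sin 28.0° = 7.324 m/s.
Set y = v_y0 t − ½ g t² = 0.889: 4.905 t² − 7.324 t + 0.889 = 0.
t = [7.324 ± √(53.64 − 17.44)] / 9.81 = (7.324 ± 6.017) / 9.81, giving t = 0.133 s or t = 1.36 s.
On the way down corresponds to the larger root: t = 1.36 s.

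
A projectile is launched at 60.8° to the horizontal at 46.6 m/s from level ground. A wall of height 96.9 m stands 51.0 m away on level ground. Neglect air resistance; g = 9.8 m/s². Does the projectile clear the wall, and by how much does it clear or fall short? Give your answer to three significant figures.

No — it falls 30.3 m short of clearing the wall.

v_x = 46.6 cos 60.8° = 22.73 m/s; v_y0 = 46.6 sin 60.8° = 40.68 m/s.
Time to reach the wall: t = 51.0 / 22.73 = 2.244 s.
Height at that point: y = 40.68×2.244 − 4.900×2.244² = 66.61 m.
That is 96.9 − 66.61 = 30.3 m below the top of the wall, so the projectile does not clear it.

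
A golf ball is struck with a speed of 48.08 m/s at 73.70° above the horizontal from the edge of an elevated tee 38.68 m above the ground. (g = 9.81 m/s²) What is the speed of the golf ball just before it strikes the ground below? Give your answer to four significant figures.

55.41 m/s

v_x = 48.08 cos 73.70° = 13.494 m/s is unchanged throughout.
For the vertical component, v_y² = v_y0² + 2 g h = (46.147)² + 2×9.81×38.68 = 2888.4, so |v_y| = 53.744 m/s.
Impact speed = √(v_x² + v_y²) = √(182.09 + 2888.4) = 55.41 m/s.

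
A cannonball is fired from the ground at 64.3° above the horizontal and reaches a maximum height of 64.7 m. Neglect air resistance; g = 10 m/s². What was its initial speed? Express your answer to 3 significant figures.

At maximum height v_y = 0, so (v₀ sin θ)² = 2 g H.
v₀ sin 64.3° = √(2 × 10 × 64.7) = 35.97 m/s.
v₀ = 35.97 / sin 64.3° = 35.97 / 0.9011 = 39.9 m/s.

39.9 m/s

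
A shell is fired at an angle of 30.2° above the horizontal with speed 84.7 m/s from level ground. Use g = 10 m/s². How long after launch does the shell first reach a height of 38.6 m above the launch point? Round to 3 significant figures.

1.03 s

v_y0 = 84.7 sin 30.2° = 42.61 m/s.
Set y = v_y0 t − ½ g t² = 38.6: 5.000 t² − 42.61 t + 38.6 = 0.
t = [42.61 ± √(1816 − 772.0)] / 10 = (42.61 ± 32.31) / 10, giving t = 1.03 s or t = 7.49 s.
The shell is on the way up at the first time, so t = 1.03 s.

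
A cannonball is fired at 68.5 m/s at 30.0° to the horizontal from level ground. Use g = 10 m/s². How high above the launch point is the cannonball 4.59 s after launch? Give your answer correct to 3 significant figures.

v_y0 = 68.5 sin 30.0° = 34.25 m/s.
y(t) = v_y0 t − ½ g t² = 34.25×4.59 − 5.000×4.59² = 51.9 m.

51.9 m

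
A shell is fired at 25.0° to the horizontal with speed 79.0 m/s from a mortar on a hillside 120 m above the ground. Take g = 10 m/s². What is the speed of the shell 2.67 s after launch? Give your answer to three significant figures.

71.9 m/s

v_x = 79.0 cos 25.0° = 71.60 m/s (constant).
v_y(t) = 79.0 sin 25.0° − g t = 33.39 − 10 × 2.67 = 6.690 m/s.
Speed = √(v_x² + v_y²) = √(5127 + 44.76) = 71.9 m/s.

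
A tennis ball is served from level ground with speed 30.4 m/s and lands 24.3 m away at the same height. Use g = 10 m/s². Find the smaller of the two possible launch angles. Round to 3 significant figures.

7.62°

Level-ground range: R = v₀² sin(2θ)/g ⇒ sin 2θ = R g / v₀² = 24.3×10/30.4² = 0.2629.
2θ = arcsin(0.2629) = 15.24° or 180° − 15.24° = 164.76°.
So θ = 7.62° or θ = 82.4°.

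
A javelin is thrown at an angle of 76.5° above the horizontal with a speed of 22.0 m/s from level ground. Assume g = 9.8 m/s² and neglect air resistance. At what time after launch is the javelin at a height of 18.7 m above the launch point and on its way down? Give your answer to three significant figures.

3.16 s

v_y0 = 22.0 sin 76.5° = 21.39 m/s.
Set y = v_y0 t − ½ g t² = 18.7: 4.900 t² − 21.39 t + 18.7 = 0.
t = [21.39 ± √(457.5 − 366.5)] / 9.8 = (21.39 ± 9.539) / 9.8, giving t = 1.21 s or t = 3.16 s.
On the way down corresponds to the larger root: t = 3.16 s.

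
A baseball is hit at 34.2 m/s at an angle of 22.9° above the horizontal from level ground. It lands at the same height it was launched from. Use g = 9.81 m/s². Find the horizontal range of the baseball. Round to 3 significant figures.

Components: v_x = 34.2 cos 22.9° = 31.50 m/s, v_y = 34.2 sin 22.9° = 13.31 m/s.
Time of flight (same landing height): t = 2 v_y / g = 2 × 13.31 / 9.81 = 2.714 s.
Range: R = v_x · t = 31.50 × 2.714 = 85.5 m.

85.5 m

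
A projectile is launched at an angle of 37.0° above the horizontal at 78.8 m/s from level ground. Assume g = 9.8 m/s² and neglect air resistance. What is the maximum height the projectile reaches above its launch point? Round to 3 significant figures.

Vertical component of launch velocity: v_y = 78.8 sin 37.0° = 47.42 m/s.
At the highest point the vertical velocity is zero, so v_y² = 2 g h_max.
h_max = (47.42)² / (2 × 9.8) = 2249 / 19.60 = 115 m.

115 m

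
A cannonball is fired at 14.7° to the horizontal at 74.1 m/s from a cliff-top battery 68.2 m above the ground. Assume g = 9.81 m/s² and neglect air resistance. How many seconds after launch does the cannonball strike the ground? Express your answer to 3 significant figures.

Vertical component: v_y = 74.1 sin 14.7° = 18.80 m/s.
Taking up as positive with launch at y = 68.2 m, landing at y = 0: 0 = 68.2 + 18.80 t − ½(9.81) t².
Solving 4.905 t² − 18.80 t − 68.2 = 0 gives t = [18.80 + √(18.80² + 4·4.905·68.2)] / 9.810 = 6.11 s.

6.11 s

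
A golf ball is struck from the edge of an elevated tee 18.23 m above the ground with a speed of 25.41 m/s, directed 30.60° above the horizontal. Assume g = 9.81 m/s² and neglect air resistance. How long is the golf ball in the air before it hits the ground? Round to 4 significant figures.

3.654 s

Vertical component: v_y = 25.41 sin 30.60° = 12.935 m/s.
Taking up as positive with launch at y = 18.23 m, landing at y = 0: 0 = 18.23 + 12.935 t − ½(9.81) t².
Solving 4.905 t² − 12.935 t − 18.23 = 0 gives t = [12.935 + √(12.935² + 4·4.905·18.23)] / 9.810 = 3.654 s.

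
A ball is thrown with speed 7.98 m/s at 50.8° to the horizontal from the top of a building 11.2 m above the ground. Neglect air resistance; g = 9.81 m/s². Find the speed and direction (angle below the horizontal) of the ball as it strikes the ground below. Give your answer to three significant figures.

16.8 m/s at 72.6° below the horizontal

v_x = 7.98 cos 50.8° = 5.044 m/s (constant).
|v_y| at impact = √((6.184)² + 2×9.81×11.2) = 16.06 m/s.
Speed = √(5.044² + 16.06²) = 16.8 m/s; angle = arctan(16.06/5.044) = 72.6° below horizontal.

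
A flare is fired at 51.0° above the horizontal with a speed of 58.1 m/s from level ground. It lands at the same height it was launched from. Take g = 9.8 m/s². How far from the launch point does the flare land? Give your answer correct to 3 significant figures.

337 m

For level ground, R = v₀² sin(2θ) / g.
sin(2 × 51.0°) = sin 102.0° = 0.9781.
R = (58.1)² × 0.9781 / 9.8 = 337 m.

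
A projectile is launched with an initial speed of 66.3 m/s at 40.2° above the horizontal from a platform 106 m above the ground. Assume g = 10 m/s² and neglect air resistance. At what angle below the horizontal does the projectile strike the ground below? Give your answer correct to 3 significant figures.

v_x = 66.3 cos 40.2° = 50.64 m/s.
At impact |v_y| = √(v_y0² + 2 g h) = √(42.79² + 2×10×106) = 62.86 m/s.
Angle below horizontal = arctan(|v_y| / v_x) = arctan(62.86 / 50.64) = 51.1°.

51.1°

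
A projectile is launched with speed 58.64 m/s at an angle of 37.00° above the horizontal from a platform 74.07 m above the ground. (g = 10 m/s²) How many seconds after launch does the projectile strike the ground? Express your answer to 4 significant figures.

8.751 s

Vertical component: v_y = 58.64 sin 37.00° = 35.290 m/s.
Taking up as positive with launch at y = 74.07 m, landing at y = 0: 0 = 74.07 + 35.290 t − ½(10) t².
Solving 5.000 t² − 35.290 t − 74.07 = 0 gives t = [35.290 + √(35.290² + 4·5.000·74.07)] / 10.00 = 8.751 s.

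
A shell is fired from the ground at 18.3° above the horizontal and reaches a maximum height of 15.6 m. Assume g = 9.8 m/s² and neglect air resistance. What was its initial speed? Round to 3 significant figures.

55.7 m/s

At maximum height v_y = 0, so (v₀ sin θ)² = 2 g H.
v₀ sin 18.3° = √(2 × 9.8 × 15.6) = 17.49 m/s.
v₀ = 17.49 / sin 18.3° = 17.49 / 0.3140 = 55.7 m/s.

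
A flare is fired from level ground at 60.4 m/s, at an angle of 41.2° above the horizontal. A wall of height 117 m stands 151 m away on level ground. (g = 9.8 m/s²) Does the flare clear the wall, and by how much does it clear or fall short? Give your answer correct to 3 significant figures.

v_x = 60.4 cos 41.2° = 45.45 m/s; v_y0 = 60.4 sin 41.2° = 39.78 m/s.
Time to reach the wall: t = 151 / 45.45 = 3.322 s.
Height at that point: y = 39.78×3.322 − 4.900×3.322² = 78.07 m.
That is 117 − 78.07 = 38.9 m below the top of the wall, so the flare does not clear it.

No — it falls 38.9 m short of clearing the wall.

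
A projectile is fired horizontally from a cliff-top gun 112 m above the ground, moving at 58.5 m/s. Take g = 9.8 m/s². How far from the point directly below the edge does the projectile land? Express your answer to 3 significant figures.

280 m

Initial vertical velocity is zero, so the fall time comes from h = ½ g t²: t = √(2 × 112 / 9.8) = 4.781 s.
Horizontal motion is uniform at 58.5 m/s, so x = 58.5 × 4.781 = 280 m.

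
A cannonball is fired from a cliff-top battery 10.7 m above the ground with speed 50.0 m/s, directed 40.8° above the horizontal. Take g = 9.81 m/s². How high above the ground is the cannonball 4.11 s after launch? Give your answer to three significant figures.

62.1 m

v_y0 = 50.0 sin 40.8° = 32.67 m/s.
y(t) = 10.7 + v_y0 t − ½ g t² = 10.7 + 32.67×4.11 − ½×9.81×4.11² = 62.1 m.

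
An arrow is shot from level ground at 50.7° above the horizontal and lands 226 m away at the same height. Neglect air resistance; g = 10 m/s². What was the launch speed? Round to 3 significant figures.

On level ground, R = v₀² sin(2θ) / g, so v₀ = √(R g / sin 2θ).
sin(2 × 50.7°) = 0.9803.
v₀ = √(226 × 10 / 0.9803) = √2305 = 48.0 m/s.

48.0 m/s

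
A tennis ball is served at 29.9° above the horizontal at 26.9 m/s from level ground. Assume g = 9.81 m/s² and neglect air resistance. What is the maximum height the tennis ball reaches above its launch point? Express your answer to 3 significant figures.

9.16 m

Vertical component of launch velocity: v_y = 26.9 sin 29.9° = 13.41 m/s.
At the highest point the vertical velocity is zero, so v_y² = 2 g h_max.
h_max = (13.41)² / (2 × 9.81) = 179.8 / 19.62 = 9.16 m.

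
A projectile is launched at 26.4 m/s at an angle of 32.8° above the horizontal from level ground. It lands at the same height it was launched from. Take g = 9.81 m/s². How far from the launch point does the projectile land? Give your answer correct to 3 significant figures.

64.7 m

Components: v_x = 26.4 cos 32.8° = 22.19 m/s, v_y = 26.4 sin 32.8° = 14.30 m/s.
Time of flight (same landing height): t = 2 v_y / g = 2 × 14.30 / 9.81 = 2.915 s.
Range: R = v_x · t = 22.19 × 2.915 = 64.7 m.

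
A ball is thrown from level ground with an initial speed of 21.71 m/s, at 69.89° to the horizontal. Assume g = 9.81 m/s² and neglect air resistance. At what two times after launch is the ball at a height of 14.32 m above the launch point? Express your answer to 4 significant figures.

0.8953 s and 3.261 s

v_y0 = 21.71 sin 69.89° = 20.386 m/s.
Set y = v_y0 t − ½ g t² = 14.32: 4.905 t² − 20.386 t + 14.32 = 0.
t = [20.386 ± √(415.59 − 280.96)] / 9.81 = (20.386 ± 11.603) / 9.81, giving t = 0.8953 s or t = 3.261 s.
So the ball is at 14.32 m at t = 0.8953 s (rising) and t = 3.261 s (falling).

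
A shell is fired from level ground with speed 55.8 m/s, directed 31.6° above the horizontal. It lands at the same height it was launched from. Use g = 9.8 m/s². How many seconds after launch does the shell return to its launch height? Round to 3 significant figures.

Vertical component: v_y = 55.8 sin 31.6° = 29.24 m/s.
For a projectile landing at launch height, time of flight is t = 2 v_y / g = 2 × 29.24 / 9.8 = 5.97 s.

5.97 s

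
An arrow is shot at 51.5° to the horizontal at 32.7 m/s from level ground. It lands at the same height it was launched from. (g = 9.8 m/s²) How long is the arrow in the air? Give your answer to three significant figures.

5.22 s

Vertical component: v_y = 32.7 sin 51.5° = 25.59 m/s.
For a projectile landing at launch height, time of flight is t = 2 v_y / g = 2 × 25.59 / 9.8 = 5.22 s.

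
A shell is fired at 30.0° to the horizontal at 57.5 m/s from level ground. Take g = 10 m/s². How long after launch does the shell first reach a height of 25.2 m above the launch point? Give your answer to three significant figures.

v_y0 = 57.5 sin 30.0° = 28.75 m/s.
Set y = v_y0 t − ½ g t² = 25.2: 5.000 t² − 28.75 t + 25.2 = 0.
t = [28.75 ± √(826.6 − 504.0)] / 10 = (28.75 ± 17.96) / 10, giving t = 1.08 s or t = 4.67 s.
The shell is on the way up at the first time, so t = 1.08 s.

1.08 s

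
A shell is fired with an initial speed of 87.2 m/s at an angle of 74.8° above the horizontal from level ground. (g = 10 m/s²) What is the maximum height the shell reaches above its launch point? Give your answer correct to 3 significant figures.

Vertical component of launch velocity: v_y = 87.2 sin 74.8° = 84.15 m/s.
At the highest point the vertical velocity is zero, so v_y² = 2 g h_max.
h_max = (84.15)² / (2 × 10) = 7081 / 20.00 = 354 m.

354 m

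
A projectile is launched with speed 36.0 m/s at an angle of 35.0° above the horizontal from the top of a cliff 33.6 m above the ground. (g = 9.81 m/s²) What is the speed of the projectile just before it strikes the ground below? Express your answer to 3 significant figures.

44.2 m/s

v_x = 36.0 cos 35.0° = 29.49 m/s is unchanged throughout.
For the vertical component, v_y² = v_y0² + 2 g h = (20.65)² + 2×9.81×33.6 = 1086, so |v_y| = 32.95 m/s.
Impact speed = √(v_x² + v_y²) = √(869.7 + 1086) = 44.2 m/s.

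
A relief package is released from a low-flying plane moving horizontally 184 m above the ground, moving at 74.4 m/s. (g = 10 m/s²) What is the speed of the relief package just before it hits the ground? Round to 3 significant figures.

96.0 m/s

Fall time: t = √(2 × 184 / 10) = 6.066 s.
At impact: v_x = 74.4 m/s (unchanged), v_y = g t = 10 × 6.066 = 60.66 m/s.
Speed = √(v_x² + v_y²) = √(5535 + 3680) = 96.0 m/s.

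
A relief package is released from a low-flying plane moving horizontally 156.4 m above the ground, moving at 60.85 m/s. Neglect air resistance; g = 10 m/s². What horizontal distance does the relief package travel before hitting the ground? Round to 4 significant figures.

Initial vertical velocity is zero, so the fall time comes from h = ½ g t²: t = √(2 × 156.4 / 10) = 5.5929 s.
Horizontal motion is uniform at 60.85 m/s, so x = 60.85 × 5.5929 = 340.3 m.

340.3 m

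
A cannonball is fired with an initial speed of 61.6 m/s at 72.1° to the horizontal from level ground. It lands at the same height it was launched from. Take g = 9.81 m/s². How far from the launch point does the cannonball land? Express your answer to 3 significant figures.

226 m

For level ground, R = v₀² sin(2θ) / g.
sin(2 × 72.1°) = sin 144.2° = 0.5850.
R = (61.6)² × 0.5850 / 9.81 = 226 m.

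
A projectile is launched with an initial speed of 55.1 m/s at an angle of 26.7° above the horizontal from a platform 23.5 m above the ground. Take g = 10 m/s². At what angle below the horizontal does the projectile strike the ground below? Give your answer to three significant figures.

33.8°

v_x = 55.1 cos 26.7° = 49.22 m/s.
At impact |v_y| = √(v_y0² + 2 g h) = √(24.76² + 2×10×23.5) = 32.91 m/s.
Angle below horizontal = arctan(|v_y| / v_x) = arctan(32.91 / 49.22) = 33.8°.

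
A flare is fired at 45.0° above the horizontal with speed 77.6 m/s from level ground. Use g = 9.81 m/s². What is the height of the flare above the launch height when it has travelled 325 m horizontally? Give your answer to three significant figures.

153 m

v_x = 77.6 cos 45.0° = 54.87 m/s, v_y0 = 77.6 sin 45.0° = 54.87 m/s.
Time to reach x = 325 m: t = x / v_x = 325 / 54.87 = 5.923 s.
y = v_y0 t − ½ g t² = 54.87×5.923 − 4.905×5.923² = 153 m.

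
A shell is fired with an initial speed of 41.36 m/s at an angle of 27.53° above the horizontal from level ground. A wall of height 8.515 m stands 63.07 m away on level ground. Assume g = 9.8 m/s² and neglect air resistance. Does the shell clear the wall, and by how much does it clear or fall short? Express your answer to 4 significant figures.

Yes — it clears the wall by 9.869 m.

v_x = 41.36 cos 27.53° = 36.677 m/s; v_y0 = 41.36 sin 27.53° = 19.117 m/s.
Time to reach the wall: t = 63.07 / 36.677 = 1.7196 s.
Height at that point: y = 19.117×1.7196 − 4.900×1.7196² = 18.384 m.
That is 18.384 − 8.515 = 9.869 m above the top of the wall, so the shell clears it.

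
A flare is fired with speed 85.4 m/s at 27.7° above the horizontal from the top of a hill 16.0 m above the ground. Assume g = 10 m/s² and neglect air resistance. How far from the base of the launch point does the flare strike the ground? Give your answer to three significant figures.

629 m

Components: v_x = 85.4 cos 27.7° = 75.61 m/s, v_y = 85.4 sin 27.7° = 39.70 m/s.
Vertical: 0 = 16.0 + 39.70 t − ½(10) t² ⇒ 5.000 t² − 39.70 t − 16.0 = 0.
t = [39.70 + √(1576 + 320.0)] / 10.00 = 8.324 s.
Horizontal: R = v_x · t = 75.61 × 8.324 = 629 m.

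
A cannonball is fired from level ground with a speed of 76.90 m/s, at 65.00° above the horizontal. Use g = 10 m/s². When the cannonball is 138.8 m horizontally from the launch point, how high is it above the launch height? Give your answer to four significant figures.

v_x = 76.90 cos 65.00° = 32.499 m/s, v_y0 = 76.90 sin 65.00° = 69.695 m/s.
Time to reach x = 138.8 m: t = x / v_x = 138.8 / 32.499 = 4.2709 s.
y = v_y0 t − ½ g t² = 69.695×4.2709 − 5.000×4.2709² = 206.5 m.

206.5 m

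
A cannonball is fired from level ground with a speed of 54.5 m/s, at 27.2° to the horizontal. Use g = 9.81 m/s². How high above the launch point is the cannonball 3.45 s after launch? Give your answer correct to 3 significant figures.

27.6 m

v_y0 = 54.5 sin 27.2° = 24.91 m/s.
y(t) = v_y0 t − ½ g t² = 24.91×3.45 − 4.905×3.45² = 27.6 m.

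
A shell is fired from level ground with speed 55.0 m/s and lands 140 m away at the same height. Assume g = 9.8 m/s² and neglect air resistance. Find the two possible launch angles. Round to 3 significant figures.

Level-ground range: R = v₀² sin(2θ)/g ⇒ sin 2θ = R g / v₀² = 140×9.8/55.0² = 0.4536.
2θ = arcsin(0.4536) = 26.97° or 180° − 26.97° = 153.03°.
So θ = 13.5° or θ = 76.5°.

13.5° and 76.5°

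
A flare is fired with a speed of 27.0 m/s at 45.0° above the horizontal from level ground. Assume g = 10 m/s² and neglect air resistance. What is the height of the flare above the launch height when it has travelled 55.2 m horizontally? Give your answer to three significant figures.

13.4 m

v_x = 27.0 cos 45.0° = 19.09 m/s, v_y0 = 27.0 sin 45.0° = 19.09 m/s.
Time to reach x = 55.2 m: t = x / v_x = 55.2 / 19.09 = 2.892 s.
y = v_y0 t − ½ g t² = 19.09×2.892 − 5.000×2.892² = 13.4 m.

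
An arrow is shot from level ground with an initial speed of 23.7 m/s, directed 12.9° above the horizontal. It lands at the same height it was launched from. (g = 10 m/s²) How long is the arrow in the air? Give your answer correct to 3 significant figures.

1.06 s

Vertical component: v_y = 23.7 sin 12.9° = 5.291 m/s.
For a projectile landing at launch height, time of flight is t = 2 v_y / g = 2 × 5.291 / 10 = 1.06 s.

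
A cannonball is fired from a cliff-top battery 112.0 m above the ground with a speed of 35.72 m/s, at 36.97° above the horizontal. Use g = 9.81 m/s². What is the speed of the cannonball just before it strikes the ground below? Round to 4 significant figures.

58.94 m/s

v_x = 35.72 cos 36.97° = 28.539 m/s is unchanged throughout.
For the vertical component, v_y² = v_y0² + 2 g h = (21.482)² + 2×9.81×112.0 = 2658.9, so |v_y| = 51.565 m/s.
Impact speed = √(v_x² + v_y²) = √(814.47 + 2658.9) = 58.94 m/s.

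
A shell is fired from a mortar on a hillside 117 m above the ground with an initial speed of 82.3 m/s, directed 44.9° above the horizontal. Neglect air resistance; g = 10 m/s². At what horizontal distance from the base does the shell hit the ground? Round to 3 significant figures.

779 m

Components: v_x = 82.3 cos 44.9° = 58.30 m/s, v_y = 82.3 sin 44.9° = 58.09 m/s.
Vertical: 0 = 117 + 58.09 t − ½(10) t² ⇒ 5.000 t² − 58.09 t − 117 = 0.
t = [58.09 + √(3374 + 2340)] / 10.00 = 13.37 s.
Horizontal: R = v_x · t = 58.30 × 13.37 = 779 m.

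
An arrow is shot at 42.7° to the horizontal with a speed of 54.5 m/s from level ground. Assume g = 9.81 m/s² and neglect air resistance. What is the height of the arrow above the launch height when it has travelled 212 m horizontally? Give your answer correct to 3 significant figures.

v_x = 54.5 cos 42.7° = 40.05 m/s, v_y0 = 54.5 sin 42.7° = 36.96 m/s.
Time to reach x = 212 m: t = x / v_x = 212 / 40.05 = 5.293 s.
y = v_y0 t − ½ g t² = 36.96×5.293 − 4.905×5.293² = 58.2 m.

58.2 m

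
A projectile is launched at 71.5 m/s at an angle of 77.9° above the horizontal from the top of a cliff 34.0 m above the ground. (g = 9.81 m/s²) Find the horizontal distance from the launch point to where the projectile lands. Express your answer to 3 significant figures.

Components: v_x = 71.5 cos 77.9° = 14.99 m/s, v_y = 71.5 sin 77.9° = 69.91 m/s.
Vertical: 0 = 34.0 + 69.91 t − ½(9.81) t² ⇒ 4.905 t² − 69.91 t − 34.0 = 0.
t = [69.91 + √(4887 + 667.1)] / 9.810 = 14.72 s.
Horizontal: R = v_x · t = 14.99 × 14.72 = 221 m.

221 m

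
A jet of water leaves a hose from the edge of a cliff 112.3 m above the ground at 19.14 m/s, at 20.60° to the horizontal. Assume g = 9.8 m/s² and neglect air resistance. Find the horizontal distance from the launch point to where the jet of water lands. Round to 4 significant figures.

98.96 m

Components: v_x = 19.14 cos 20.60° = 17.916 m/s, v_y = 19.14 sin 20.60° = 6.7342 m/s.
Vertical: 0 = 112.3 + 6.7342 t − ½(9.8) t² ⇒ 4.900 t² − 6.7342 t − 112.3 = 0.
t = [6.7342 + √(45.349 + 2201.1)] / 9.800 = 5.5236 s.
Horizontal: R = v_x · t = 17.916 × 5.5236 = 98.96 m.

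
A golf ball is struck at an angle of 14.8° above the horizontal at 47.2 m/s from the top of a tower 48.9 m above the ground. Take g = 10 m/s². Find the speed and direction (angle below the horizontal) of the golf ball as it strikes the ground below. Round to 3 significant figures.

56.6 m/s at 36.3° below the horizontal

v_x = 47.2 cos 14.8° = 45.63 m/s (constant).
|v_y| at impact = √((12.06)² + 2×10×48.9) = 33.52 m/s.
Speed = √(45.63² + 33.52²) = 56.6 m/s; angle = arctan(33.52/45.63) = 36.3° below horizontal.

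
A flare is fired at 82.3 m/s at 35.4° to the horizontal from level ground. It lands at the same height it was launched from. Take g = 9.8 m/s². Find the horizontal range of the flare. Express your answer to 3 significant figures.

For level ground, R = v₀² sin(2θ) / g.
sin(2 × 35.4°) = sin 70.80° = 0.9444.
R = (82.3)² × 0.9444 / 9.8 = 653 m.

653 m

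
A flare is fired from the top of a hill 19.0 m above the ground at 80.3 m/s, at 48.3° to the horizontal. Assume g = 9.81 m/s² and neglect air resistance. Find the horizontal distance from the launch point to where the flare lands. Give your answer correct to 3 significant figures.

Components: v_x = 80.3 cos 48.3° = 53.42 m/s, v_y = 80.3 sin 48.3° = 59.96 m/s.
Vertical: 0 = 19.0 + 59.96 t − ½(9.81) t² ⇒ 4.905 t² − 59.96 t − 19.0 = 0.
t = [59.96 + √(3595 + 372.8)] / 9.810 = 12.53 s.
Horizontal: R = v_x · t = 53.42 × 12.53 = 669 m.

669 m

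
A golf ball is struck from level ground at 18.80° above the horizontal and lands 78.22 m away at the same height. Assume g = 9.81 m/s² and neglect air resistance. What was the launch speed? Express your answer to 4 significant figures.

On level ground, R = v₀² sin(2θ) / g, so v₀ = √(R g / sin 2θ).
sin(2 × 18.80°) = 0.6101.
v₀ = √(78.22 × 9.81 / 0.6101) = √1257.7 = 35.46 m/s.

35.46 m/s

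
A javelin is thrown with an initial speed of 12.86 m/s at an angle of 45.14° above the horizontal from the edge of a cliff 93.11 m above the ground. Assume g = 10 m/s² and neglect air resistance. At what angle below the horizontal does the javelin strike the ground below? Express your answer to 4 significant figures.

v_x = 12.86 cos 45.14° = 9.0711 m/s.
At impact |v_y| = √(v_y0² + 2 g h) = √(9.1156² + 2×10×93.11) = 44.105 m/s.
Angle below horizontal = arctan(|v_y| / v_x) = arctan(44.105 / 9.0711) = 78.38°.

78.38°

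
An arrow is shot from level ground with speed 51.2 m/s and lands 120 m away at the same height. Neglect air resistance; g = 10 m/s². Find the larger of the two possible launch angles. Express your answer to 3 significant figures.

76.4°

Level-ground range: R = v₀² sin(2θ)/g ⇒ sin 2θ = R g / v₀² = 120×10/51.2² = 0.4578.
2θ = arcsin(0.4578) = 27.25° or 180° − 27.25° = 152.75°.
So θ = 13.6° or θ = 76.4°.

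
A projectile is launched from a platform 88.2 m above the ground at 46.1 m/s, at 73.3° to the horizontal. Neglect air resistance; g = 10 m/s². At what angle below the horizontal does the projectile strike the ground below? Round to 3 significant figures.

77.7°

v_x = 46.1 cos 73.3° = 13.25 m/s.
At impact |v_y| = √(v_y0² + 2 g h) = √(44.16² + 2×10×88.2) = 60.94 m/s.
Angle below horizontal = arctan(|v_y| / v_x) = arctan(60.94 / 13.25) = 77.7°.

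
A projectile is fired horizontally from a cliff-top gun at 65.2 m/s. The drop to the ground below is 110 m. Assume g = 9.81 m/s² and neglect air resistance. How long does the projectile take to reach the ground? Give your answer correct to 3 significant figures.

The horizontal speed doesn't affect the fall. With v_y0 = 0, h = ½ g t².
t = √(2 × 110 / 9.81) = √22.43 = 4.74 s.

4.74 s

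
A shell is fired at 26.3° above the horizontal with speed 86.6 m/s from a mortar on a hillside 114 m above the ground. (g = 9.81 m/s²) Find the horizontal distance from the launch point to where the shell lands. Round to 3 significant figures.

786 m

Components: v_x = 86.6 cos 26.3° = 77.64 m/s, v_y = 86.6 sin 26.3° = 38.37 m/s.
Vertical: 0 = 114 + 38.37 t − ½(9.81) t² ⇒ 4.905 t² − 38.37 t − 114 = 0.
t = [38.37 + √(1472 + 2237)] / 9.810 = 10.12 s.
Horizontal: R = v_x · t = 77.64 × 10.12 = 786 m.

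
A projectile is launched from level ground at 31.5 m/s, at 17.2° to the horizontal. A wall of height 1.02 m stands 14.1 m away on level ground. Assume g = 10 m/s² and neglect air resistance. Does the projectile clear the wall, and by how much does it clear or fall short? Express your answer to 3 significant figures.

Yes — it clears the wall by 2.25 m.

v_x = 31.5 cos 17.2° = 30.09 m/s; v_y0 = 31.5 sin 17.2° = 9.315 m/s.
Time to reach the wall: t = 14.1 / 30.09 = 0.4686 s.
Height at that point: y = 9.315×0.4686 − 5.000×0.4686² = 3.267 m.
That is 3.267 − 1.02 = 2.25 m above the top of the wall, so the projectile clears it.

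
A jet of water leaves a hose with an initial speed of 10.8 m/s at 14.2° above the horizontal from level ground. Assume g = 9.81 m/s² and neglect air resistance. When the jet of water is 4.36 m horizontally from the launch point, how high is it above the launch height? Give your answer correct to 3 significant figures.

v_x = 10.8 cos 14.2° = 10.47 m/s, v_y0 = 10.8 sin 14.2° = 2.649 m/s.
Time to reach x = 4.36 m: t = x / v_x = 4.36 / 10.47 = 0.4164 s.
y = v_y0 t − ½ g t² = 2.649×0.4164 − 4.905×0.4164² = 0.253 m.

0.253 m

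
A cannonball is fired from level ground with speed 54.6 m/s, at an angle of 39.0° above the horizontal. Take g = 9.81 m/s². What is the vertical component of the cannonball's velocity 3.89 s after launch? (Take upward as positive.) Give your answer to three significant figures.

-3.80 m/s

Initial vertical component: v_y0 = 54.6 sin 39.0° = 34.36 m/s.
v_y(t) = v_y0 − g t = 34.36 − 9.81 × 3.89 = -3.80 m/s.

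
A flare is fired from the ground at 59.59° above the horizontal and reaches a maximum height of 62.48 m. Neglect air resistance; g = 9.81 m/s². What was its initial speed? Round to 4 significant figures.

40.60 m/s

At maximum height v_y = 0, so (v₀ sin θ)² = 2 g H.
v₀ sin 59.59° = √(2 × 9.81 × 62.48) = 35.012 m/s.
v₀ = 35.012 / sin 59.59° = 35.012 / 0.8624 = 40.60 m/s.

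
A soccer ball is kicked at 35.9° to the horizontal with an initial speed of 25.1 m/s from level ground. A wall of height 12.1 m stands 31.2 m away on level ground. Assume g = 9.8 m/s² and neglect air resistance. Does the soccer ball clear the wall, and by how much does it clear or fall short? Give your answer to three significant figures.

v_x = 25.1 cos 35.9° = 20.33 m/s; v_y0 = 25.1 sin 35.9° = 14.72 m/s.
Time to reach the wall: t = 31.2 / 20.33 = 1.535 s.
Height at that point: y = 14.72×1.535 − 4.900×1.535² = 11.05 m.
That is 12.1 − 11.05 = 1.05 m below the top of the wall, so the soccer ball does not clear it.

No — it falls 1.05 m short of clearing the wall.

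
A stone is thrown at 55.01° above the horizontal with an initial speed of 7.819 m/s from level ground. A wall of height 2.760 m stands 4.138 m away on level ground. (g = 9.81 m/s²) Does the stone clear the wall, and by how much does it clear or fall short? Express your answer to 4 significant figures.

v_x = 7.819 cos 55.01° = 4.4837 m/s; v_y0 = 7.819 sin 55.01° = 6.4057 m/s.
Time to reach the wall: t = 4.138 / 4.4837 = 0.92290 s.
Height at that point: y = 6.4057×0.92290 − 4.905×0.92290² = 1.7340 m.
That is 2.760 − 1.7340 = 1.026 m below the top of the wall, so the stone does not clear it.

No — it falls 1.026 m short of clearing the wall.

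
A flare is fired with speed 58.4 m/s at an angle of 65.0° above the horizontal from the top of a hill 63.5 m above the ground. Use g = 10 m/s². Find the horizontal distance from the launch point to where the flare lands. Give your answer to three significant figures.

288 m

Components: v_x = 58.4 cos 65.0° = 24.68 m/s, v_y = 58.4 sin 65.0° = 52.93 m/s.
Vertical: 0 = 63.5 + 52.93 t − ½(10) t² ⇒ 5.000 t² − 52.93 t − 63.5 = 0.
t = [52.93 + √(2802 + 1270)] / 10.00 = 11.67 s.
Horizontal: R = v_x · t = 24.68 × 11.67 = 288 m.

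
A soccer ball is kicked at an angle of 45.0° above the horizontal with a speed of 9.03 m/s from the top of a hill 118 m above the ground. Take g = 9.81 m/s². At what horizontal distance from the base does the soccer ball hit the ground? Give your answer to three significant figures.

Components: v_x = 9.03 cos 45.0° = 6.385 m/s, v_y = 9.03 sin 45.0° = 6.385 m/s.
Vertical: 0 = 118 + 6.385 t − ½(9.81) t² ⇒ 4.905 t² − 6.385 t − 118 = 0.
t = [6.385 + √(40.77 + 2315)] / 9.810 = 5.598 s.
Horizontal: R = v_x · t = 6.385 × 5.598 = 35.7 m.

35.7 m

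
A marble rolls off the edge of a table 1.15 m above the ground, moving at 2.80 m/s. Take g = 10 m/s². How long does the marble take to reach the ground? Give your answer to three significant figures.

0.480 s

The horizontal speed doesn't affect the fall. With v_y0 = 0, h = ½ g t².
t = √(2 × 1.15 / 10) = √0.2300 = 0.480 s.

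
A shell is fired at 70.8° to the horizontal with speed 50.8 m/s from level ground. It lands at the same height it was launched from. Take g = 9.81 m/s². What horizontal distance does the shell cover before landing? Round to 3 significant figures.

163 m

For level ground, R = v₀² sin(2θ) / g.
sin(2 × 70.8°) = sin 141.6° = 0.6211.
R = (50.8)² × 0.6211 / 9.81 = 163 m.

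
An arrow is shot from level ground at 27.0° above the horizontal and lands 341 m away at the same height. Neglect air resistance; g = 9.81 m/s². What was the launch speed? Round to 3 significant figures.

64.3 m/s

On level ground, R = v₀² sin(2θ) / g, so v₀ = √(R g / sin 2θ).
sin(2 × 27.0°) = 0.8090.
v₀ = √(341 × 9.81 / 0.8090) = √4135 = 64.3 m/s.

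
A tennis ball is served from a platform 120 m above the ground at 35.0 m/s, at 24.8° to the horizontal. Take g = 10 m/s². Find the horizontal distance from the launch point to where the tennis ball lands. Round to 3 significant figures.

209 m

Components: v_x = 35.0 cos 24.8° = 31.77 m/s, v_y = 35.0 sin 24.8° = 14.68 m/s.
Vertical: 0 = 120 + 14.68 t − ½(10) t² ⇒ 5.000 t² − 14.68 t − 120 = 0.
t = [14.68 + √(215.5 + 2400)] / 10.00 = 6.582 s.
Horizontal: R = v_x · t = 31.77 × 6.582 = 209 m.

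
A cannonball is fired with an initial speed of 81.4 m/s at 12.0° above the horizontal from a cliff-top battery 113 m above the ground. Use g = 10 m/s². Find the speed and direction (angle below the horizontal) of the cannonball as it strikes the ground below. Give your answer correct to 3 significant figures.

v_x = 81.4 cos 12.0° = 79.62 m/s (constant).
|v_y| at impact = √((16.92)² + 2×10×113) = 50.46 m/s.
Speed = √(79.62² + 50.46²) = 94.3 m/s; angle = arctan(50.46/79.62) = 32.4° below horizontal.

94.3 m/s at 32.4° below the horizontal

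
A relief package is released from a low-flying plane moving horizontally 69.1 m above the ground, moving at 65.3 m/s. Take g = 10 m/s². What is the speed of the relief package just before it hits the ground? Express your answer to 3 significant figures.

75.1 m/s

Fall time: t = √(2 × 69.1 / 10) = 3.718 s.
At impact: v_x = 65.3 m/s (unchanged), v_y = g t = 10 × 3.718 = 37.18 m/s.
Speed = √(v_x² + v_y²) = √(4264 + 1382) = 75.1 m/s.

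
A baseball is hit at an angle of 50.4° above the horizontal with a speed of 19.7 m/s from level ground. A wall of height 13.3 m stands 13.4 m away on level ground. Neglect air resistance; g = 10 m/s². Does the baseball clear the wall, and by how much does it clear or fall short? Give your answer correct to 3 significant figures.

v_x = 19.7 cos 50.4° = 12.56 m/s; v_y0 = 19.7 sin 50.4° = 15.18 m/s.
Time to reach the wall: t = 13.4 / 12.56 = 1.067 s.
Height at that point: y = 15.18×1.067 − 5.000×1.067² = 10.50 m.
That is 13.3 − 10.50 = 2.80 m below the top of the wall, so the baseball does not clear it.

No — it falls 2.80 m short of clearing the wall.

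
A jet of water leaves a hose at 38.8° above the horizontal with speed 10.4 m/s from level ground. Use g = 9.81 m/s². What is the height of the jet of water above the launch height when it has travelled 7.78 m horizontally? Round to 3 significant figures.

v_x = 10.4 cos 38.8° = 8.105 m/s, v_y0 = 10.4 sin 38.8° = 6.517 m/s.
Time to reach x = 7.78 m: t = x / v_x = 7.78 / 8.105 = 0.9599 s.
y = v_y0 t − ½ g t² = 6.517×0.9599 − 4.905×0.9599² = 1.74 m.

1.74 m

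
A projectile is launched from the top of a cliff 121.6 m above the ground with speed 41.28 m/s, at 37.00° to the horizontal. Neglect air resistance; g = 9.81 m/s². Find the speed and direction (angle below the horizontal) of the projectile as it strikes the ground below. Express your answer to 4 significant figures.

v_x = 41.28 cos 37.00° = 32.968 m/s (constant).
|v_y| at impact = √((24.843)² + 2×9.81×121.6) = 54.799 m/s.
Speed = √(32.968² + 54.799²) = 63.95 m/s; angle = arctan(54.799/32.968) = 58.97° below horizontal.

63.95 m/s at 58.97° below the horizontal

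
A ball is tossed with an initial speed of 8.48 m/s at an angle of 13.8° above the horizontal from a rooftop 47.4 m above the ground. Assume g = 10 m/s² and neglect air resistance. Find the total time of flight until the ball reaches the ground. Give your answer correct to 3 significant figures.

3.29 s

Vertical component: v_y = 8.48 sin 13.8° = 2.023 m/s.
Taking up as positive with launch at y = 47.4 m, landing at y = 0: 0 = 47.4 + 2.023 t − ½(10) t².
Solving 5.000 t² − 2.023 t − 47.4 = 0 gives t = [2.023 + √(2.023² + 4·5.000·47.4)] / 10.00 = 3.29 s.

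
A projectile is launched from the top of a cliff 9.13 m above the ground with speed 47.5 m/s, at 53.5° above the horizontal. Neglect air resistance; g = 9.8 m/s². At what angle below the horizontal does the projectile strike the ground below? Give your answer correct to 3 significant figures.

55.1°

v_x = 47.5 cos 53.5° = 28.25 m/s.
At impact |v_y| = √(v_y0² + 2 g h) = √(38.18² + 2×9.8×9.13) = 40.46 m/s.
Angle below horizontal = arctan(|v_y| / v_x) = arctan(40.46 / 28.25) = 55.1°.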